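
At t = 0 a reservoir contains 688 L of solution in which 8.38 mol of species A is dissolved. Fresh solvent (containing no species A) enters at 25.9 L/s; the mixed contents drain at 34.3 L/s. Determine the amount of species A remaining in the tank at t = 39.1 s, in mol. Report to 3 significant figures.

Let m(t) be the amount of species A. Volume: V(t) = V₀ + (Q_in − Q_out) t = 688 − 8.4000 t; V(39.1) = 359.56 L.
Species balance (pure solvent in): dm/dt = −Q_out · m/V(t).
dm/m = −Q_out dt/(V₀ − 8.4000 t); integrating gives ln(m/m₀) = −(Q_out/(Q_in−Q_out)) ln(V/V₀).
m = m₀ (V₀/V)^(Q_out/(Q_in−Q_out)) = 8.38 × (688/359.56)^(-4.0833) = 0.59223 mol.

0.592 mol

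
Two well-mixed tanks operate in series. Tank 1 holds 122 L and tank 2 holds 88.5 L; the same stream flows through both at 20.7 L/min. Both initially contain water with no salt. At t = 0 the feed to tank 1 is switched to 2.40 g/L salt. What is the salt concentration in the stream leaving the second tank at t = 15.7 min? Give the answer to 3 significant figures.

Species balance on tank i: dCᵢ/dt = (Cᵢ₋₁ − Cᵢ)/τᵢ with τᵢ = Vᵢ/Q.
τ₁ = 122/20.7 = 5.8937 min; τ₂ = 88.5/20.7 = 4.2754 min.
Tank 1: C₁ = C_in(1 − e^(−t/τ₁)). Tank 2 (τ₁ ≠ τ₂): C₂ = C_in[1 − (τ₁ e^(−t/τ₁) − τ₂ e^(−t/τ₂))/(τ₁ − τ₂)].
At t = 15.7: e^(−t/τ₁) = 0.069679, e^(−t/τ₂) = 0.025420.
C₂ = 2.40·[1 − (5.8937·0.069679 − 4.2754·0.025420)/(1.6184)] = 2.40·0.81340 = 1.9522 g/L.

1.95 g/L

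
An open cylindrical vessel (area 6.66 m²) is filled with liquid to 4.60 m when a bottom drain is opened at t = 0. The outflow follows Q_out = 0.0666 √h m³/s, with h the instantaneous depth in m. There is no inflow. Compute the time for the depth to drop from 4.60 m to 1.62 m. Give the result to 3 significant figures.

A dh/dt = −Q_out = −0.0666 √h.
This is separable: 2 d(√h)/dt = −0.0666/A, so √h = √h₀ − (0.0666/(2A)) t.
t = 2A(√h₀ − √h)/0.0666 = 2·6.66·(√4.60 − √1.62)/0.0666
  = 13.320 × (2.1448 − 1.2728) / 0.0666 = 174.39 s.

174 s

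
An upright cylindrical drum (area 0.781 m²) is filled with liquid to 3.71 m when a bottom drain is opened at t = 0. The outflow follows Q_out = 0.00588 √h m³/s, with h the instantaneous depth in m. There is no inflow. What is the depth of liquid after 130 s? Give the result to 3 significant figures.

Unsteady balance on liquid volume: A dh/dt = −0.00588 √h.
Separate and integrate: 2(√h − √h₀) = −(0.00588/A) t.
√h = √3.71 − 0.00588·130/(2·0.781) = 1.9261 − 0.48937 = 1.4368.
h = 1.4368² = 2.0643 m.

2.06 m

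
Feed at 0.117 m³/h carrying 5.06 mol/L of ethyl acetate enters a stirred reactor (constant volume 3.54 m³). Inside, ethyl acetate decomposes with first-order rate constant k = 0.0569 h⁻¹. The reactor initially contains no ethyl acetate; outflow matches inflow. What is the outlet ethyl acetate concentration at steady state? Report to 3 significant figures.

1.86 mol/L

Species balance: V dC/dt = Q C_in − Q C − k V C.
Steady state (dC/dt = 0): C_ss = Q C_in/(Q + kV) = C_in/(1 + kV/Q).
C_ss = 0.117·5.06/(0.117 + 0.0569·3.54) = 0.59202/0.31843 = 1.8592 mol/L.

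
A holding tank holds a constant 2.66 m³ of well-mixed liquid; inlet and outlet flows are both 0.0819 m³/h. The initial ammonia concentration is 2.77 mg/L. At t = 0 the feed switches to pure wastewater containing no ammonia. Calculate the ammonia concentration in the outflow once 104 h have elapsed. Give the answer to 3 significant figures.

0.113 mg/L

Transient balance on the dissolved component: V dC/dt = Q(C_in − C).
So dC/dt = (C_in − C)/τ with τ = V/Q = 2.66/0.0819 = 32.479 h.
C approaches C_in exponentially: C(t) = C_in + (C₀ − C_in) e^(−t/τ).
C(104) = 0 + (2.77 − 0)·e^(−104/32.479) = 0 + (2.7700)·0.040676 = 0.11267 mg/L.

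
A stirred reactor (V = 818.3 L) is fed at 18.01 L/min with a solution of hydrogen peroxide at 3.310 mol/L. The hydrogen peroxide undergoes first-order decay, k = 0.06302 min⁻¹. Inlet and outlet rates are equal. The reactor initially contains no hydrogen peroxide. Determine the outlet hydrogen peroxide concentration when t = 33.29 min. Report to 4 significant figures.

0.8062 mol/L

Species balance: V dC/dt = Q C_in − Q C − k V C.
This is linear with rate a = Q/V + k = 0.0850290 min⁻¹.
C_ss = Q C_in/(Q + kV) = 0.856765 mol/L; C(t) = C_ss + (C₀ − C_ss) e^(−a t).
C(33.29) = 0.856765 + (-0.856765)·e^(−0.0850290·33.29) = 0.856765 + (-0.856765)·0.0589765 = 0.806236 mol/L.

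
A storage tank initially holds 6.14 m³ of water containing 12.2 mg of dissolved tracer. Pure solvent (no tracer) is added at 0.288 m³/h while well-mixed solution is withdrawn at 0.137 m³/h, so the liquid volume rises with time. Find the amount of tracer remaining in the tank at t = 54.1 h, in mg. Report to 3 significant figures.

Let m(t) be the amount of tracer. Volume: V(t) = V₀ + (Q_in − Q_out) t = 6.14 + 0.15100 t; V(54.1) = 14.309 m³.
No tracer enters, so dm/dt = −Q_out · (m/V).
Separate: dm/m = −Q_out dt/V(t) ⇒ ln(m/m₀) = −(Q_out/(Q_in−Q_out)) ln(V/V₀).
m = m₀ (V₀/V)^(Q_out/(Q_in−Q_out)) = 12.2 × (6.14/14.309)^(0.90728) = 5.6622 mg.

5.66 mg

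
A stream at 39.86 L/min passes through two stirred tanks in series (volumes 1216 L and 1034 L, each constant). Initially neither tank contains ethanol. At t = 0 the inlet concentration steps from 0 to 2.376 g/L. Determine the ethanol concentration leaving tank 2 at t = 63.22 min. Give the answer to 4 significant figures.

Time constants: τᵢ = Vᵢ/Q for each well-mixed tank.
τ₁ = 1216/39.86 = 30.5068 min; τ₂ = 1034/39.86 = 25.9408 min.
Tank 1: C₁ = C_in(1 − e^(−t/τ₁)). Tank 2 (τ₁ ≠ τ₂): C₂ = C_in[1 − (τ₁ e^(−t/τ₁) − τ₂ e^(−t/τ₂))/(τ₁ − τ₂)].
At t = 63.22: e^(−t/τ₁) = 0.125893, e^(−t/τ₂) = 0.0874150.
C₂ = 2.376·[1 − (30.5068·0.125893 − 25.9408·0.0874150)/(4.56598)] = 2.376·0.655504 = 1.55748 g/L.

1.557 g/L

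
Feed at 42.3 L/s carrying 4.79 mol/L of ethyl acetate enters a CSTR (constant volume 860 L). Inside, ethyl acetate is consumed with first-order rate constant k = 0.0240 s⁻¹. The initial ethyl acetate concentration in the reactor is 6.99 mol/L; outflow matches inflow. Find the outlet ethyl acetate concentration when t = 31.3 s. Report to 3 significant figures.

3.60 mol/L

V dC/dt = Q(C_in − C) − k V C.
dC/dt = (Q/V) C_in − (Q/V + k) C; effective rate a = Q/V + k = 0.049186 + 0.0240 = 0.073186 s⁻¹.
C_ss = Q C_in/(Q + kV) = 3.2192 mol/L; C(t) = C_ss + (C₀ − C_ss) e^(−a t).
C(31.3) = 3.2192 + (3.7708)·e^(−0.073186·31.3) = 3.2192 + (3.7708)·0.10119 = 3.6008 mol/L.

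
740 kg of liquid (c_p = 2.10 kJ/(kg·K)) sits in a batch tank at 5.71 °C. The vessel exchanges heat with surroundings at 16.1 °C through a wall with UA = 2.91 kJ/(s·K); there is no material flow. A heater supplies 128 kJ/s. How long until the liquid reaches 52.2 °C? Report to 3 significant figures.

Heat balance on the well-mixed liquid: M c_p dT/dt = −UA(T − T_amb) + Q̇.
τ = M c_p/UA = 534.02 s; T_ss = T_amb + Q̇/UA = 16.1 + 128/2.91 = 60.086 °C.
T(t) = T_ss + (T₀ − T_ss)e^(−t/τ); set T = 52.2:
t = −τ ln[(T − T_ss)/(T₀ − T_ss)] = −534.02 · ln(0.14503) = 1031.1 s.

1030 s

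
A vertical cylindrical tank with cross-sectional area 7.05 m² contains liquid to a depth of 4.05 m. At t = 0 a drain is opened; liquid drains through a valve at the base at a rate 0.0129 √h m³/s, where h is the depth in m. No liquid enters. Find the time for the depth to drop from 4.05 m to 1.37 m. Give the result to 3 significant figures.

A dh/dt = −Q_out = −0.0129 √h.
This is separable: 2 d(√h)/dt = −0.0129/A, so √h = √h₀ − (0.0129/(2A)) t.
t = 2A(√h₀ − √h)/0.0129 = 2·7.05·(√4.05 − √1.37)/0.0129
  = 14.100 × (2.0125 − 1.1705) / 0.0129 = 920.32 s.

920 s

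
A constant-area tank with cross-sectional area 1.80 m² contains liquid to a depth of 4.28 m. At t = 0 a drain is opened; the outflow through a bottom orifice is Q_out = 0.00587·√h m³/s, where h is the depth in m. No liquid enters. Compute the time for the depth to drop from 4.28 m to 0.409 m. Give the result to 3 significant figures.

877 s

With no inflow, A dh/dt = −0.00587 √h.
This is separable: 2 d(√h)/dt = −0.00587/A, so √h = √h₀ − (0.00587/(2A)) t.
t = 2A(√h₀ − √h)/0.00587 = 2·1.80·(√4.28 − √0.409)/0.00587
  = 3.6000 × (2.0688 − 0.63953) / 0.00587 = 876.56 s.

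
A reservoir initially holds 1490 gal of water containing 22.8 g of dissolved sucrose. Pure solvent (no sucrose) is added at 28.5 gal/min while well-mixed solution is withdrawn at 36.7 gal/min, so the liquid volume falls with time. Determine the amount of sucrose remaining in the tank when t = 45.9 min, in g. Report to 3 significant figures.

Let m(t) be the amount of sucrose. Volume: V(t) = V₀ + (Q_in − Q_out) t = 1490 − 8.2000 t; V(45.9) = 1113.6 gal.
Solute balance: dm/dt = 0 − Q_out C = −Q_out m/V(t).
dm/m = −Q_out dt/(V₀ − 8.2000 t); integrating gives ln(m/m₀) = −(Q_out/(Q_in−Q_out)) ln(V/V₀).
m = m₀ (V₀/V)^(Q_out/(Q_in−Q_out)) = 22.8 × (1490/1113.6)^(-4.4756) = 6.1944 g.

6.19 g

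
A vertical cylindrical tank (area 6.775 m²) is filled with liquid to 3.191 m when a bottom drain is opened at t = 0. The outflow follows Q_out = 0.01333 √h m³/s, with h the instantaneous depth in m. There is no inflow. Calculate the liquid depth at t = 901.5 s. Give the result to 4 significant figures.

0.8091 m

A dh/dt = −Q_out = −0.01333 √h.
∫ h^(−1/2) dh = −(0.01333/A) ∫ dt, giving 2√h = 2√h₀ − (0.01333/A) t.
√h = √3.191 − 0.01333·901.5/(2·6.775) = 1.78634 − 0.886863 = 0.899474.
h = 0.899474² = 0.809053 m.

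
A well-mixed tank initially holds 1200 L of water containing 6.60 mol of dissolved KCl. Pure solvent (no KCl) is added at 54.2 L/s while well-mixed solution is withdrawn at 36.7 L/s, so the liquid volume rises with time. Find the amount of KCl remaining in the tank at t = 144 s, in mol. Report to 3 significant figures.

Let m(t) be the amount of KCl. Volume: V(t) = V₀ + (Q_in − Q_out) t = 1200 + 17.500 t; V(144) = 3720.0 L.
Species balance (pure solvent in): dm/dt = −Q_out · m/V(t).
dm/m = −Q_out dt/(V₀ + 17.500 t); integrating gives ln(m/m₀) = −(Q_out/(Q_in−Q_out)) ln(V/V₀).
m = m₀ (V₀/V)^(Q_out/(Q_in−Q_out)) = 6.60 × (1200/3720.0)^(2.0971) = 0.61530 mol.

0.615 mol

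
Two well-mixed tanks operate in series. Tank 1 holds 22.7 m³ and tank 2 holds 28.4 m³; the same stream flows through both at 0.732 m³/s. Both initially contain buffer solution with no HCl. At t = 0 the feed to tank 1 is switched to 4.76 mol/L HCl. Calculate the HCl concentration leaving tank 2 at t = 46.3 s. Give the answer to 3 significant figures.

Each tank obeys Vᵢ dCᵢ/dt = Q(Cᵢ₋₁ − Cᵢ), so τᵢ = Vᵢ/Q.
τ₁ = 22.7/0.732 = 31.011 s; τ₂ = 28.4/0.732 = 38.798 s.
Tank 1: C₁ = C_in(1 − e^(−t/τ₁)). Tank 2 (τ₁ ≠ τ₂): C₂ = C_in[1 − (τ₁ e^(−t/τ₁) − τ₂ e^(−t/τ₂))/(τ₁ − τ₂)].
At t = 46.3: e^(−t/τ₁) = 0.22469, e^(−t/τ₂) = 0.30320.
C₂ = 4.76·[1 − (31.011·0.22469 − 38.798·0.30320)/(-7.7869)] = 4.76·0.38415 = 1.8286 mol/L.

1.83 mol/L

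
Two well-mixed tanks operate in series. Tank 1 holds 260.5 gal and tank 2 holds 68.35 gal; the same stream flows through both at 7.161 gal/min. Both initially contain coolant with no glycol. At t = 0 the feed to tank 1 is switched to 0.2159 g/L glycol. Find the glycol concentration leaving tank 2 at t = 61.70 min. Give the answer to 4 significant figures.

0.1623 g/L

Time constants: τᵢ = Vᵢ/Q for each well-mixed tank.
τ₁ = 260.5/7.161 = 36.3776 min; τ₂ = 68.35/7.161 = 9.54476 min.
Tank 1: C₁ = C_in(1 − e^(−t/τ₁)). Tank 2 (τ₁ ≠ τ₂): C₂ = C_in[1 − (τ₁ e^(−t/τ₁) − τ₂ e^(−t/τ₂))/(τ₁ − τ₂)].
At t = 61.70: e^(−t/τ₁) = 0.183398, e^(−t/τ₂) = 0.00155811.
C₂ = 0.2159·[1 − (36.3776·0.183398 − 9.54476·0.00155811)/(26.8328)] = 0.2159·0.751920 = 0.162340 g/L.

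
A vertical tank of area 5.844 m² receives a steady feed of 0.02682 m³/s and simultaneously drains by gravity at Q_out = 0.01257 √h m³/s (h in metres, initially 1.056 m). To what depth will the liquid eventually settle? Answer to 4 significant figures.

4.552 m

A dh/dt = Q_in − 0.01257 √h. Steady state requires inflow = outflow:
Q_in = 0.01257 √h_ss ⇒ √h_ss = 0.02682/0.01257 = 2.13365.
h_ss = 2.13365² = 4.55247 m. (Since h₀ = 1.056 m < h_ss, the level will rise toward this value.)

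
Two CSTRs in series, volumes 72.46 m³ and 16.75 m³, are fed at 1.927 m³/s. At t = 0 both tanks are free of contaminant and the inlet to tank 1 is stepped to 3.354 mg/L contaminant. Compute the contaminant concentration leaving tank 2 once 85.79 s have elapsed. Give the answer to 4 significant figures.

2.909 mg/L

Time constants: τᵢ = Vᵢ/Q for each well-mixed tank.
τ₁ = 72.46/1.927 = 37.6025 s; τ₂ = 16.75/1.927 = 8.69227 s.
Solving the cascade with C₁(0)=C₂(0)=0 gives C₂(t) = C_in[1 − (τ₁ e^(−t/τ₁) − τ₂ e^(−t/τ₂))/(τ₁ − τ₂)].
At t = 85.79: e^(−t/τ₁) = 0.102131, e^(−t/τ₂) = 5.17187e-05.
C₂ = 3.354·[1 − (37.6025·0.102131 − 8.69227·5.17187e-05)/(28.9102)] = 3.354·0.867177 = 2.90851 mg/L.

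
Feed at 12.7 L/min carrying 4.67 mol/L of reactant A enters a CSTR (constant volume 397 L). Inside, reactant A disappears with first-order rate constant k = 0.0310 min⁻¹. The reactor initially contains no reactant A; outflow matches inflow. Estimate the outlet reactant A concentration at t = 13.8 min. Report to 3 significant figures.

V dC/dt = Q(C_in − C) − k V C.
dC/dt = (Q/V) C_in − (Q/V + k) C; effective rate a = Q/V + k = 0.031990 + 0.0310 = 0.062990 min⁻¹.
C_ss = Q C_in/(Q + kV) = 2.3717 mol/L; C(t) = C_ss + (C₀ − C_ss) e^(−a t).
C(13.8) = 2.3717 + (-2.3717)·e^(−0.062990·13.8) = 2.3717 + (-2.3717)·0.41926 = 1.3773 mol/L.

1.38 mol/L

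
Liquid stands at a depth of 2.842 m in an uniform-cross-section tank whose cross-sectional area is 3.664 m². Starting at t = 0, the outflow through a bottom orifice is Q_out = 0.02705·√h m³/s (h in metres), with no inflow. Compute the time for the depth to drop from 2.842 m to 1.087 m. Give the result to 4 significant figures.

Unsteady balance on liquid volume: A dh/dt = −0.02705 √h.
This is separable: 2 d(√h)/dt = −0.02705/A, so √h = √h₀ − (0.02705/(2A)) t.
t = 2A(√h₀ − √h)/0.02705 = 2·3.664·(√2.842 − √1.087)/0.02705
  = 7.32800 × (1.68582 − 1.04259) / 0.02705 = 174.255 s.

174.3 s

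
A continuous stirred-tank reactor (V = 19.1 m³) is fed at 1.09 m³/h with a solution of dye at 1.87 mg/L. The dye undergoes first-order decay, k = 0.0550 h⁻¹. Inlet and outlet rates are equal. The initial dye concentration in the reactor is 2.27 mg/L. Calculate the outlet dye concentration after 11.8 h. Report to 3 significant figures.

Accumulation = in − out − consumed: V dC/dt = Q C_in − Q C − k V C.
This is linear with rate a = Q/V + k = 0.11207 h⁻¹.
C_ss = Q C_in/(Q + kV) = 0.95225 mg/L; C(t) = C_ss + (C₀ − C_ss) e^(−a t).
C(11.8) = 0.95225 + (1.3177)·e^(−0.11207·11.8) = 0.95225 + (1.3177)·0.26649 = 1.3034 mg/L.

1.30 mg/L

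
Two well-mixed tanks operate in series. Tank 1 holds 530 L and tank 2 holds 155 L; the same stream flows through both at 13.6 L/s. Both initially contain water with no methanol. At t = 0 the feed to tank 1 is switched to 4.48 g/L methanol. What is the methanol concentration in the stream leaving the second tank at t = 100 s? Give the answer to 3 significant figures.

3.99 g/L

Each tank obeys Vᵢ dCᵢ/dt = Q(Cᵢ₋₁ − Cᵢ), so τᵢ = Vᵢ/Q.
τ₁ = 530/13.6 = 38.971 s; τ₂ = 155/13.6 = 11.397 s.
Tank 1: C₁ = C_in(1 − e^(−t/τ₁)). Tank 2 (τ₁ ≠ τ₂): C₂ = C_in[1 − (τ₁ e^(−t/τ₁) − τ₂ e^(−t/τ₂))/(τ₁ − τ₂)].
At t = 100: e^(−t/τ₁) = 0.076839, e^(−t/τ₂) = 0.00015467.
C₂ = 4.48·[1 − (38.971·0.076839 − 11.397·0.00015467)/(27.574)] = 4.48·0.89146 = 3.9938 g/L.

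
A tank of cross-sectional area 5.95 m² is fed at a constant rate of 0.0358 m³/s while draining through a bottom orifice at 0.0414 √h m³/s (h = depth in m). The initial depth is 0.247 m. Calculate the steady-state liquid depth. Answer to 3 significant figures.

0.748 m

A dh/dt = Q_in − 0.0414 √h. Steady state requires inflow = outflow:
Q_in = 0.0414 √h_ss ⇒ √h_ss = 0.0358/0.0414 = 0.86473.
h_ss = 0.86473² = 0.74777 m. (Since h₀ = 0.247 m < h_ss, the level will rise toward this value.)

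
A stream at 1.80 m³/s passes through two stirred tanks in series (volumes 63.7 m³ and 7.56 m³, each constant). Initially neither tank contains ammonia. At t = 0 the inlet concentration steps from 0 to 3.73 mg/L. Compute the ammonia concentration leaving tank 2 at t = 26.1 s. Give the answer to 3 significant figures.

Time constants: τᵢ = Vᵢ/Q for each well-mixed tank.
τ₁ = 63.7/1.80 = 35.389 s; τ₂ = 7.56/1.80 = 4.2000 s.
Tank 1: C₁ = C_in(1 − e^(−t/τ₁)). Tank 2 (τ₁ ≠ τ₂): C₂ = C_in[1 − (τ₁ e^(−t/τ₁) − τ₂ e^(−t/τ₂))/(τ₁ − τ₂)].
At t = 26.1: e^(−t/τ₁) = 0.47830, e^(−t/τ₂) = 0.0020006.
C₂ = 3.73·[1 − (35.389·0.47830 − 4.2000·0.0020006)/(31.189)] = 3.73·0.45756 = 1.7067 mg/L.

1.71 mg/L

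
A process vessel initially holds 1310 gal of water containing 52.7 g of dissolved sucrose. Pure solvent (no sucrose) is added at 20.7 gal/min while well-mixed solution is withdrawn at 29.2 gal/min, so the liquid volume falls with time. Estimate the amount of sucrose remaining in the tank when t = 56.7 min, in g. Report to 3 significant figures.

10.9 g

Let m(t) be the amount of sucrose. Volume: V(t) = V₀ + (Q_in − Q_out) t = 1310 − 8.5000 t; V(56.7) = 828.05 gal.
Species balance (pure solvent in): dm/dt = −Q_out · m/V(t).
dm/m = −Q_out dt/(V₀ − 8.5000 t); integrating gives ln(m/m₀) = −(Q_out/(Q_in−Q_out)) ln(V/V₀).
m = m₀ (V₀/V)^(Q_out/(Q_in−Q_out)) = 52.7 × (1310/828.05)^(-3.4353) = 10.901 g.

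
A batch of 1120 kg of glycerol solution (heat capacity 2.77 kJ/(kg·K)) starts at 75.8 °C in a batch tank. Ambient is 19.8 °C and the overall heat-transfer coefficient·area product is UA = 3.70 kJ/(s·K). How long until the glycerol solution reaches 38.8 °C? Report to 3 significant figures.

First-law balance (no shaft work): M c_p dT/dt = −UA(T − T_amb).
τ = M c_p/UA = 838.49 s; T_ss = T_amb = 19.800 °C.
T(t) = T_ss + (T₀ − T_ss)e^(−t/τ); set T = 38.8:
t = −τ ln[(T − T_ss)/(T₀ − T_ss)] = −838.49 · ln(0.33929) = 906.33 s.

906 s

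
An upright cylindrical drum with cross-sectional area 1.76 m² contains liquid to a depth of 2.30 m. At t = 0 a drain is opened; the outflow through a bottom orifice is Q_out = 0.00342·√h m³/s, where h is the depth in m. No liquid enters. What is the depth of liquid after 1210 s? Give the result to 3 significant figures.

0.116 m

With no inflow, A dh/dt = −0.00342 √h.
Separate and integrate: 2(√h − √h₀) = −(0.00342/A) t.
√h = √2.30 − 0.00342·1210/(2·1.76) = 1.5166 − 1.1756 = 0.34095.
h = 0.34095² = 0.11625 m.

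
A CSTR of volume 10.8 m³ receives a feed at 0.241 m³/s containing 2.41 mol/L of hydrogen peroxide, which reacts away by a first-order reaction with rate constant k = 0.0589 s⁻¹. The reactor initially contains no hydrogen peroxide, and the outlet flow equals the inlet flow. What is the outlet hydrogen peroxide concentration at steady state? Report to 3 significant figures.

0.662 mol/L

Accumulation = in − out − consumed: V dC/dt = Q C_in − Q C − k V C.
Steady state (dC/dt = 0): C_ss = Q C_in/(Q + kV) = C_in/(1 + kV/Q).
C_ss = 0.241·2.41/(0.241 + 0.0589·10.8) = 0.58081/0.87712 = 0.66218 mol/L.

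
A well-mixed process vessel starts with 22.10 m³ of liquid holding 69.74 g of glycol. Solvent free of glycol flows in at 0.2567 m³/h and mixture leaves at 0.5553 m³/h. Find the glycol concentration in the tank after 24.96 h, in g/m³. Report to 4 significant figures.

2.216 g/m³

Total volume: dV/dt = Q_in − Q_out = -0.298600 m³/h, so V(t) = 22.10 − 0.298600 t and V(24.96) = 14.6469 m³.
No glycol enters, so dm/dt = −Q_out · (m/V).
Separate: dm/m = −Q_out dt/V(t) ⇒ ln(m/m₀) = −(Q_out/(Q_in−Q_out)) ln(V/V₀).
m = m₀ (V₀/V)^(Q_out/(Q_in−Q_out)) = 69.74 × (22.10/14.6469)^(-1.85968) = 32.4533 g.
C = m/V = 32.4533/14.6469 = 2.21571 g/m³.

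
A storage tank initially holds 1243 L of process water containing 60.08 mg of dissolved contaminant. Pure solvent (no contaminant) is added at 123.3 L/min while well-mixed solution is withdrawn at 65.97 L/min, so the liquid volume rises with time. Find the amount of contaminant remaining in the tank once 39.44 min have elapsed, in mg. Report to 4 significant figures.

18.23 mg

Let m(t) be the amount of contaminant. Volume: V(t) = V₀ + (Q_in − Q_out) t = 1243 + 57.3300 t; V(39.44) = 3504.10 L.
Species balance (pure solvent in): dm/dt = −Q_out · m/V(t).
Separate: dm/m = −Q_out dt/V(t) ⇒ ln(m/m₀) = −(Q_out/(Q_in−Q_out)) ln(V/V₀).
m = m₀ (V₀/V)^(Q_out/(Q_in−Q_out)) = 60.08 × (1243/3504.10)^(1.15071) = 18.2302 mg.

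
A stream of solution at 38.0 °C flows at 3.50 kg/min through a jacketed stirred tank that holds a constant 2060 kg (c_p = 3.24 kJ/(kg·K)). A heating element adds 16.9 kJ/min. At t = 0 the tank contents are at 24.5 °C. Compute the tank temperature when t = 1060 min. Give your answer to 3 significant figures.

37.0 °C

Unsteady energy balance on the tank contents: M c_p dT/dt = ṁ c_p (T_in − T) + 16.9.
τ = M/ṁ = 588.57 min; T_ss = T_in + Q̇/(ṁ c_p) = 38.0 + 16.9/(3.50·3.24) = 39.490 °C.
Integrating: T(t) = T_ss + (T₀ − T_ss) e^(−t/τ).
T(1060) = 39.490 + (-14.990)·e^(−1060/588.57) = 39.490 + (-14.990)·0.16514 = 37.015 °C.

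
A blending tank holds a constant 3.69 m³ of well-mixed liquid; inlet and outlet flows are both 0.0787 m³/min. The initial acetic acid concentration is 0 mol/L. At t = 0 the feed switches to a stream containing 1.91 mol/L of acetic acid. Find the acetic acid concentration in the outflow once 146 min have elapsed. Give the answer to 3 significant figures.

Unsteady species balance (constant V, well mixed): V dC/dt = Q(C_in − C).
Time constant τ = V/Q = 3.69/0.0787 = 46.887 min.
Solution: C(t) = C_in + (C₀ − C_in) e^(−t/τ).
C(146) = 1.91 + (0 − 1.91)·e^(−146/46.887) = 1.91 + (-1.9100)·0.044428 = 1.8251 mol/L.

1.83 mol/L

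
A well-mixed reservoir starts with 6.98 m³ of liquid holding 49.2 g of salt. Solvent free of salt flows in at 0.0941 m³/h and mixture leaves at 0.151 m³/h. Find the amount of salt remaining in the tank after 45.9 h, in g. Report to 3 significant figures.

14.2 g

Total volume: dV/dt = Q_in − Q_out = -0.056900 m³/h, so V(t) = 6.98 − 0.056900 t and V(45.9) = 4.3683 m³.
No salt enters, so dm/dt = −Q_out · (m/V).
Separate: dm/m = −Q_out dt/V(t) ⇒ ln(m/m₀) = −(Q_out/(Q_in−Q_out)) ln(V/V₀).
m = m₀ (V₀/V)^(Q_out/(Q_in−Q_out)) = 49.2 × (6.98/4.3683)^(-2.6538) = 14.184 g.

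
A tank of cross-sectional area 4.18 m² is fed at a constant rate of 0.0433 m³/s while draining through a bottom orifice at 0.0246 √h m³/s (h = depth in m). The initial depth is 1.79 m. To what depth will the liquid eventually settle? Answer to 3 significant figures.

Unsteady balance on liquid volume: A dh/dt = Q_in − 0.0246 √h. At steady state dh/dt = 0:
Q_in = 0.0246 √h_ss ⇒ √h_ss = 0.0433/0.0246 = 1.7602.
h_ss = 1.7602² = 3.0982 m. (Since h₀ = 1.79 m < h_ss, the level will rise toward this value.)

3.10 m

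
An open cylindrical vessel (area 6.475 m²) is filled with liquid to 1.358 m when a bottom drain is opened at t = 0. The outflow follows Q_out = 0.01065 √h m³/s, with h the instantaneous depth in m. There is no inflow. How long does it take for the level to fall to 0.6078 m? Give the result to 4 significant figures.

469.0 s

A dh/dt = −Q_out = −0.01065 √h.
∫ h^(−1/2) dh = −(0.01065/A) ∫ dt, giving 2√h = 2√h₀ − (0.01065/A) t.
t = 2A(√h₀ − √h)/0.01065 = 2·6.475·(√1.358 − √0.6078)/0.01065
  = 12.9500 × (1.16533 − 0.779615) / 0.01065 = 469.018 s.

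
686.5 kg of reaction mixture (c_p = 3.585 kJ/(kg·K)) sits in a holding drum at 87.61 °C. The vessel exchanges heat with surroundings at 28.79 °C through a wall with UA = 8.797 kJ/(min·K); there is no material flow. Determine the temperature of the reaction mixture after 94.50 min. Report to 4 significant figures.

Energy balance: M c_p dT/dt = −UA(T − T_amb).
dT/dt = (T_ss − T)/τ with T_ss = T_amb = 28.7900 °C, τ = M c_p/UA = 686.5·3.585/8.797 = 279.766 min.
This is linear first-order; T(t) = T_ss + (T₀ − T_ss) e^(−t/τ).
T(94.50) = 28.7900 + (58.8200)·0.713351 = 70.7493 °C.

70.75 °C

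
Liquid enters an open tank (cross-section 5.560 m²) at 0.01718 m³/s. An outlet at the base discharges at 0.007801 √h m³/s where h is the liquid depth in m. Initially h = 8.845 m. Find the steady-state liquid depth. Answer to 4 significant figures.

4.850 m

Mass balance (ρ constant): A dh/dt = Q_in − 0.007801 √h. At steady state dh/dt = 0:
Q_in = 0.007801 √h_ss ⇒ √h_ss = 0.01718/0.007801 = 2.20228.
h_ss = 2.20228² = 4.85004 m. (Since h₀ = 8.845 m > h_ss, the level will fall toward this value.)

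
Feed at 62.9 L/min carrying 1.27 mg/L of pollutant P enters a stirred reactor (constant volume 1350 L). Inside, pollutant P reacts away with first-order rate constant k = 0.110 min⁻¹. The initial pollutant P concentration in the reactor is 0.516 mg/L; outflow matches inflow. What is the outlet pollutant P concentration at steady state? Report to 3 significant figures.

0.378 mg/L

V dC/dt = Q(C_in − C) − k V C.
At steady state: 0 = Q C_in − (Q + kV) C_ss, so C_ss = Q C_in/(Q + kV).
C_ss = 62.9·1.27/(62.9 + 0.110·1350) = 79.883/211.40 = 0.37788 mg/L.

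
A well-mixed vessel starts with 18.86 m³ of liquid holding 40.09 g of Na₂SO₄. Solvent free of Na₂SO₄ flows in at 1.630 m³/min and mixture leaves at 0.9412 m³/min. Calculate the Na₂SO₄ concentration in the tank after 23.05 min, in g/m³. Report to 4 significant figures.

Let m(t) be the amount of Na₂SO₄. Volume: V(t) = V₀ + (Q_in − Q_out) t = 18.86 + 0.688800 t; V(23.05) = 34.7368 m³.
Solute balance: dm/dt = 0 − Q_out C = −Q_out m/V(t).
Separate: dm/m = −Q_out dt/V(t) ⇒ ln(m/m₀) = −(Q_out/(Q_in−Q_out)) ln(V/V₀).
m = m₀ (V₀/V)^(Q_out/(Q_in−Q_out)) = 40.09 × (18.86/34.7368)^(1.36643) = 17.4017 g.
C = m/V = 17.4017/34.7368 = 0.500958 g/m³.

0.5010 g/m³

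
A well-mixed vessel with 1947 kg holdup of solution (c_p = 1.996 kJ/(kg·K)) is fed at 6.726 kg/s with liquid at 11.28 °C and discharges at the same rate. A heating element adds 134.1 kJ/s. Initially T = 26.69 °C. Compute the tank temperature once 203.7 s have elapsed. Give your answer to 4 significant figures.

23.95 °C

Energy balance: M c_p dT/dt = ṁ c_p (T_in − T) + 134.1.
Rearrange: dT/dt = (T_ss − T)/τ with τ = M/ṁ = 289.474 s and T_ss = T_in + Q̇/(ṁ c_p) = 21.2688 °C.
Integrating: T(t) = T_ss + (T₀ − T_ss) e^(−t/τ).
T(203.7) = 21.2688 + (5.42124)·e^(−203.7/289.474) = 21.2688 + (5.42124)·0.494756 = 23.9509 °C.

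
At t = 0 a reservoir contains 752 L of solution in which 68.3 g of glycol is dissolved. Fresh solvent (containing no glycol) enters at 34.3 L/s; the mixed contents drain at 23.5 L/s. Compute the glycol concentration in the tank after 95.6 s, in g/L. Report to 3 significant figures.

Total volume: dV/dt = Q_in − Q_out = 10.800 L/s, so V(t) = 752 + 10.800 t and V(95.6) = 1784.5 L.
Species balance (pure solvent in): dm/dt = −Q_out · m/V(t).
Separate: dm/m = −Q_out dt/V(t) ⇒ ln(m/m₀) = −(Q_out/(Q_in−Q_out)) ln(V/V₀).
m = m₀ (V₀/V)^(Q_out/(Q_in−Q_out)) = 68.3 × (752/1784.5)^(2.1759) = 10.419 g.
C = m/V = 10.419/1784.5 = 0.0058384 g/L.

0.00584 g/L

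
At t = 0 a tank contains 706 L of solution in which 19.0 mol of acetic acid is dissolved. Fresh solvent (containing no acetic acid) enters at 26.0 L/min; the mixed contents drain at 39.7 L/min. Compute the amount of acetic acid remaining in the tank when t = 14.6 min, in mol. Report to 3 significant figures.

7.24 mol

Total volume: dV/dt = Q_in − Q_out = -13.700 L/min, so V(t) = 706 − 13.700 t and V(14.6) = 505.98 L.
Solute balance: dm/dt = 0 − Q_out C = −Q_out m/V(t).
Separate: dm/m = −Q_out dt/V(t) ⇒ ln(m/m₀) = −(Q_out/(Q_in−Q_out)) ln(V/V₀).
m = m₀ (V₀/V)^(Q_out/(Q_in−Q_out)) = 19.0 × (706/505.98)^(-2.8978) = 7.2364 mol.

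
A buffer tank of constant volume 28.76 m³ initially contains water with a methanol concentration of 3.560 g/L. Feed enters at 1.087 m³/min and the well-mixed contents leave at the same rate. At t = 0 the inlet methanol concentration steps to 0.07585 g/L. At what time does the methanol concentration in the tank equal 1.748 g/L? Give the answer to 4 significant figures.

19.42 min

Unsteady species balance (constant V, well mixed): V dC/dt = Q(C_in − C), so τ = V/Q = 26.4581 min.
C(t) = C_in + (C₀ − C_in) e^(−t/τ). Set C = 1.748 and solve for t:
e^(−t/τ) = (C − C_in)/(C₀ − C_in) = (1.748 − 0.07585)/(3.560 − 0.07585) = 0.479931
t = −τ ln(…) = 26.4581 × 0.734114 = 19.4233 min.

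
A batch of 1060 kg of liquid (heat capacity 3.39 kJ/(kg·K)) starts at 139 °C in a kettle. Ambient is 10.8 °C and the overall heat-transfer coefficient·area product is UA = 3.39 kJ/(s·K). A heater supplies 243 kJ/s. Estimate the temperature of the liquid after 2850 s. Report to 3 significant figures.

M c_p dT/dt = −UA(T − T_amb) + Q̇.
dT/dt = (T_ss − T)/τ with T_ss = T_amb + Q̇/UA = 10.8 + 243/3.39 = 82.481 °C, τ = M c_p/UA = 1060·3.39/3.39 = 1060.0 s.
This is linear first-order; T(t) = T_ss + (T₀ − T_ss) e^(−t/τ).
T(2850) = 82.481 + (56.519)·0.067971 = 86.323 °C.

86.3 °C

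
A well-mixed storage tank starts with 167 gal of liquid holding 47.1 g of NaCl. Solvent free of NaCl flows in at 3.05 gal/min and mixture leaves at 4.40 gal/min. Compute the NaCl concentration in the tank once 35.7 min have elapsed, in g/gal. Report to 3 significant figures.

Let m(t) be the amount of NaCl. Volume: V(t) = V₀ + (Q_in − Q_out) t = 167 − 1.3500 t; V(35.7) = 118.80 gal.
Solute balance: dm/dt = 0 − Q_out C = −Q_out m/V(t).
dm/m = −Q_out dt/(V₀ − 1.3500 t); integrating gives ln(m/m₀) = −(Q_out/(Q_in−Q_out)) ln(V/V₀).
m = m₀ (V₀/V)^(Q_out/(Q_in−Q_out)) = 47.1 × (167/118.80)^(-3.2593) = 15.525 g.
C = m/V = 15.525/118.80 = 0.13068 g/gal.

0.131 g/gal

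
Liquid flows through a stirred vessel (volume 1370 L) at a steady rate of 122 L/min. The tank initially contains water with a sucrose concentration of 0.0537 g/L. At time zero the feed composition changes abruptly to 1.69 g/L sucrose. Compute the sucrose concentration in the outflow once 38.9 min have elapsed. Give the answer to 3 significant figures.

Accumulation = in − out for the solute gives V dC/dt = Q(C_in − C).
So dC/dt = (C_in − C)/τ with τ = V/Q = 1370/122 = 11.230 min.
C approaches C_in exponentially: C(t) = C_in + (C₀ − C_in) e^(−t/τ).
C(38.9) = 1.69 + (0.0537 − 1.69)·e^(−38.9/11.230) = 1.69 + (-1.6363)·0.031302 = 1.6388 g/L.

1.64 g/L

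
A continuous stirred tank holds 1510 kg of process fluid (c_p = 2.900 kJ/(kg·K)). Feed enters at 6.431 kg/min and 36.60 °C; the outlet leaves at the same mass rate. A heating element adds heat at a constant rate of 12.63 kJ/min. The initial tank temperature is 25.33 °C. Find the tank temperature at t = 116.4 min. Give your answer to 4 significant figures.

Unsteady energy balance on the tank contents: M c_p dT/dt = ṁ c_p (T_in − T) + 12.63.
Rearrange: dT/dt = (T_ss − T)/τ with τ = M/ṁ = 234.800 min and T_ss = T_in + Q̇/(ṁ c_p) = 37.2772 °C.
Integrating: T(t) = T_ss + (T₀ − T_ss) e^(−t/τ).
T(116.4) = 37.2772 + (-11.9472)·e^(−116.4/234.800) = 37.2772 + (-11.9472)·0.609120 = 29.9999 °C.

30.00 °C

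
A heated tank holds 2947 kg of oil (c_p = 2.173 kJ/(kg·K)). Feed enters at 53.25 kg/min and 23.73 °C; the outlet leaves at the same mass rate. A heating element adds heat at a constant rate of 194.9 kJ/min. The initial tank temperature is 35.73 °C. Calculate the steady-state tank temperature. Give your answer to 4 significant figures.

25.41 °C

M c_p dT/dt = ṁ c_p (T_in − T) + Q̇.
At steady state dT/dt = 0 ⇒ T_ss = T_in + Q̇/(ṁ c_p) = 23.73 + 194.9/(53.25·2.173) = 25.4144 °C.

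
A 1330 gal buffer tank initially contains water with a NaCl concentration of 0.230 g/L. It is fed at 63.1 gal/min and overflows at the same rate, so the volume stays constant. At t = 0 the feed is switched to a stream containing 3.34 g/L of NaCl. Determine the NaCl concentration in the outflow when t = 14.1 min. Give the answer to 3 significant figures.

Accumulation = in − out for the solute gives V dC/dt = Q(C_in − C).
So dC/dt = (C_in − C)/τ with τ = V/Q = 1330/63.1 = 21.078 min.
This is linear first-order; C(t) = C_in + (C₀ − C_in) e^(−t/τ).
C(14.1) = 3.34 + (0.230 − 3.34)·e^(−14.1/21.078) = 3.34 + (-3.1100)·0.51224 = 1.7469 g/L.

1.75 g/L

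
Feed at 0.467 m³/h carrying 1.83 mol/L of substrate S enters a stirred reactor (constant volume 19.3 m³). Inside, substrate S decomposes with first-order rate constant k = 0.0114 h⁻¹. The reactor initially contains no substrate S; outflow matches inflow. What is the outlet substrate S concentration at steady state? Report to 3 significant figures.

1.24 mol/L

Accumulation = in − out − consumed: V dC/dt = Q C_in − Q C − k V C.
At steady state: 0 = Q C_in − (Q + kV) C_ss, so C_ss = Q C_in/(Q + kV).
C_ss = 0.467·1.83/(0.467 + 0.0114·19.3) = 0.85461/0.68702 = 1.2439 mol/L.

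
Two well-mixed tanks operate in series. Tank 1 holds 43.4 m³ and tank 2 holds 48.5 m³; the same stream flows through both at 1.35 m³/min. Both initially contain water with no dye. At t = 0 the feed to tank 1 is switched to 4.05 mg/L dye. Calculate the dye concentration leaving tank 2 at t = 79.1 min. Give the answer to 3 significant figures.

2.73 mg/L

Time constants: τᵢ = Vᵢ/Q for each well-mixed tank.
τ₁ = 43.4/1.35 = 32.148 min; τ₂ = 48.5/1.35 = 35.926 min.
Tank 1: C₁ = C_in(1 − e^(−t/τ₁)). Tank 2 (τ₁ ≠ τ₂): C₂ = C_in[1 − (τ₁ e^(−t/τ₁) − τ₂ e^(−t/τ₂))/(τ₁ − τ₂)].
At t = 79.1: e^(−t/τ₁) = 0.085394, e^(−t/τ₂) = 0.11061.
C₂ = 4.05·[1 − (32.148·0.085394 − 35.926·0.11061)/(-3.7778)] = 4.05·0.67481 = 2.7330 mg/L.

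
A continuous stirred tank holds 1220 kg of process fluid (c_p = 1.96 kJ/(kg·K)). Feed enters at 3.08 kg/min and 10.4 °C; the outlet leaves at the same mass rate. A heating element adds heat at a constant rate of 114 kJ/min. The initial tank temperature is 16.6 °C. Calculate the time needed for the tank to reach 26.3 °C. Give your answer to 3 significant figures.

573 min

Unsteady energy balance on the tank contents: M c_p dT/dt = ṁ c_p (T_in − T) + 114.
τ = M/ṁ = 396.10 min; T_ss = T_in + Q̇/(ṁ c_p) = 29.284 °C.
T(t) = T_ss + (T₀ − T_ss) e^(−t/τ). Set T = 26.3:
e^(−t/τ) = (26.3 − 29.284)/(16.6 − 29.284) = 0.23527
t = −396.10 · ln(0.23527) = 573.17 min.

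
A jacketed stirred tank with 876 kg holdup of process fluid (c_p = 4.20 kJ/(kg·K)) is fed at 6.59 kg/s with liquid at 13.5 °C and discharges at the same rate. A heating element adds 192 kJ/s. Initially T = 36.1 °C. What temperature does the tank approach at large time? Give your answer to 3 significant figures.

20.4 °C

First-law balance (no shaft work): M c_p dT/dt = ṁ c_p (T_in − T) + 192.
At steady state dT/dt = 0 ⇒ T_ss = T_in + Q̇/(ṁ c_p) = 13.5 + 192/(6.59·4.20) = 20.437 °C.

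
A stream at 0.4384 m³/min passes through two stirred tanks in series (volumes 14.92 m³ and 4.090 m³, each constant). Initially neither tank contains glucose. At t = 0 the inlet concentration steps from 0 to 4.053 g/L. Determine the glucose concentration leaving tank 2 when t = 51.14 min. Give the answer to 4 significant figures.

Time constants: τᵢ = Vᵢ/Q for each well-mixed tank.
τ₁ = 14.92/0.4384 = 34.0328 min; τ₂ = 4.090/0.4384 = 9.32938 min.
Solving the cascade with C₁(0)=C₂(0)=0 gives C₂(t) = C_in[1 − (τ₁ e^(−t/τ₁) − τ₂ e^(−t/τ₂))/(τ₁ − τ₂)].
At t = 51.14: e^(−t/τ₁) = 0.222536, e^(−t/τ₂) = 0.00416263.
C₂ = 4.053·[1 − (34.0328·0.222536 − 9.32938·0.00416263)/(24.7035)] = 4.053·0.694994 = 2.81681 g/L.

2.817 g/L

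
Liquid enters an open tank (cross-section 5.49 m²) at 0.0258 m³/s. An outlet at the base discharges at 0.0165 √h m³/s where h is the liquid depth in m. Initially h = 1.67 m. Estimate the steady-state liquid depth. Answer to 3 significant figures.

Level balance: A dh/dt = 0.0258 − 0.0165 √h. Setting dh/dt = 0:
Q_in = 0.0165 √h_ss ⇒ √h_ss = 0.0258/0.0165 = 1.5636.
h_ss = 1.5636² = 2.4450 m. (Since h₀ = 1.67 m < h_ss, the level will rise toward this value.)

2.44 m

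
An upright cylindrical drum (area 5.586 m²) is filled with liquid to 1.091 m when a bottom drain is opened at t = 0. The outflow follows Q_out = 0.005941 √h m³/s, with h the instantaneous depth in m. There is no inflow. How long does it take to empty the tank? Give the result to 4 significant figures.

With no inflow, A dh/dt = −0.005941 √h.
∫ h^(−1/2) dh = −(0.005941/A) ∫ dt, giving 2√h = 2√h₀ − (0.005941/A) t.
Tank is empty when √h = 0: t_empty = 2A√h₀/0.005941.
t_empty = 2·5.586·√1.091/0.005941 = 11.1720·1.04451/0.005941 = 1964.19 s.

1964 s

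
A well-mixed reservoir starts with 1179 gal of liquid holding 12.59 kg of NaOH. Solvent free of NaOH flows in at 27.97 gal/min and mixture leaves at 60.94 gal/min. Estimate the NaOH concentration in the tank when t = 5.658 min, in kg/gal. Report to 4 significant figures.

Let m(t) be the amount of NaOH. Volume: V(t) = V₀ + (Q_in − Q_out) t = 1179 − 32.9700 t; V(5.658) = 992.456 gal.
No NaOH enters, so dm/dt = −Q_out · (m/V).
Separate: dm/m = −Q_out dt/V(t) ⇒ ln(m/m₀) = −(Q_out/(Q_in−Q_out)) ln(V/V₀).
m = m₀ (V₀/V)^(Q_out/(Q_in−Q_out)) = 12.59 × (1179/992.456)^(-1.84835) = 9.15724 kg.
C = m/V = 9.15724/992.456 = 0.00922685 kg/gal.

0.009227 kg/gal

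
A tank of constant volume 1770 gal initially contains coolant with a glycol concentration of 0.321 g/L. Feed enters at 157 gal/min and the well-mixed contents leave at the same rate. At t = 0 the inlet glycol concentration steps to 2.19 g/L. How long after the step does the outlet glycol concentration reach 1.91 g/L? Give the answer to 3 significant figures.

21.4 min

Species balance: V dC/dt = Q(C_in − C) ⇒ τ = V/Q = 11.274 min.
C(t) = C_in + (C₀ − C_in) e^(−t/τ). Set C = 1.91 and solve for t:
e^(−t/τ) = (C − C_in)/(C₀ − C_in) = (1.91 − 2.19)/(0.321 − 2.19) = 0.14981
t = −τ ln(…) = 11.274 × 1.8984 = 21.402 min.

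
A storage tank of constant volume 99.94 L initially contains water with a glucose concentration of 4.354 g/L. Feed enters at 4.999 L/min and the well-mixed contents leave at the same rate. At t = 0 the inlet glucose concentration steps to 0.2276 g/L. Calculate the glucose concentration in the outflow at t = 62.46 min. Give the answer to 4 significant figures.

Species balance on the tank: V dC/dt = Q(C_in − C).
Time constant τ = V/Q = 99.94/4.999 = 19.9920 min.
C approaches C_in exponentially: C(t) = C_in + (C₀ − C_in) e^(−t/τ).
C(62.46) = 0.2276 + (4.354 − 0.2276)·e^(−62.46/19.9920) = 0.2276 + (4.12640)·0.0439699 = 0.409037 g/L.

0.4090 g/L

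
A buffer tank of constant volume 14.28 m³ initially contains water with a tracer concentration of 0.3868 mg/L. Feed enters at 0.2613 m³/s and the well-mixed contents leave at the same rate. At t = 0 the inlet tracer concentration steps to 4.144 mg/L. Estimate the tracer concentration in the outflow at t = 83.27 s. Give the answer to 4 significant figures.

3.325 mg/L

Unsteady species balance (constant V, well mixed): V dC/dt = Q(C_in − C).
Time constant τ = V/Q = 14.28/0.2613 = 54.6498 s.
Integrating: C(t) = C_in + (C₀ − C_in) e^(−t/τ).
C(83.27) = 4.144 + (0.3868 − 4.144)·e^(−83.27/54.6498) = 4.144 + (-3.75720)·0.217904 = 3.32529 mg/L.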